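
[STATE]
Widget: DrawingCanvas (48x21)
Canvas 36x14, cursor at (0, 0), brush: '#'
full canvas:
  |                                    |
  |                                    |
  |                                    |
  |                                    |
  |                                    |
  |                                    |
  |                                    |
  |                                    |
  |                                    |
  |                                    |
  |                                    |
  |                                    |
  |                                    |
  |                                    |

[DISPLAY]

+                                               
                                                
                                                
                                                
                                                
                                                
                                                
                                                
                                                
                                                
                                                
                                                
                                                
                                                
                                                
                                                
                                                
                                                
                                                
                                                
                                                


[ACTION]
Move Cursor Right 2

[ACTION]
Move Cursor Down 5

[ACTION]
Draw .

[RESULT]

                                                
                                                
                                                
                                                
                                                
  .                                             
                                                
                                                
                                                
                                                
                                                
                                                
                                                
                                                
                                                
                                                
                                                
                                                
                                                
                                                
                                                


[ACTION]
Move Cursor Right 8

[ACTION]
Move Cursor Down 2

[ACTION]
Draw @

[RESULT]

                                                
                                                
                                                
                                                
                                                
  .                                             
                                                
          @                                     
                                                
                                                
                                                
                                                
                                                
                                                
                                                
                                                
                                                
                                                
                                                
                                                
                                                


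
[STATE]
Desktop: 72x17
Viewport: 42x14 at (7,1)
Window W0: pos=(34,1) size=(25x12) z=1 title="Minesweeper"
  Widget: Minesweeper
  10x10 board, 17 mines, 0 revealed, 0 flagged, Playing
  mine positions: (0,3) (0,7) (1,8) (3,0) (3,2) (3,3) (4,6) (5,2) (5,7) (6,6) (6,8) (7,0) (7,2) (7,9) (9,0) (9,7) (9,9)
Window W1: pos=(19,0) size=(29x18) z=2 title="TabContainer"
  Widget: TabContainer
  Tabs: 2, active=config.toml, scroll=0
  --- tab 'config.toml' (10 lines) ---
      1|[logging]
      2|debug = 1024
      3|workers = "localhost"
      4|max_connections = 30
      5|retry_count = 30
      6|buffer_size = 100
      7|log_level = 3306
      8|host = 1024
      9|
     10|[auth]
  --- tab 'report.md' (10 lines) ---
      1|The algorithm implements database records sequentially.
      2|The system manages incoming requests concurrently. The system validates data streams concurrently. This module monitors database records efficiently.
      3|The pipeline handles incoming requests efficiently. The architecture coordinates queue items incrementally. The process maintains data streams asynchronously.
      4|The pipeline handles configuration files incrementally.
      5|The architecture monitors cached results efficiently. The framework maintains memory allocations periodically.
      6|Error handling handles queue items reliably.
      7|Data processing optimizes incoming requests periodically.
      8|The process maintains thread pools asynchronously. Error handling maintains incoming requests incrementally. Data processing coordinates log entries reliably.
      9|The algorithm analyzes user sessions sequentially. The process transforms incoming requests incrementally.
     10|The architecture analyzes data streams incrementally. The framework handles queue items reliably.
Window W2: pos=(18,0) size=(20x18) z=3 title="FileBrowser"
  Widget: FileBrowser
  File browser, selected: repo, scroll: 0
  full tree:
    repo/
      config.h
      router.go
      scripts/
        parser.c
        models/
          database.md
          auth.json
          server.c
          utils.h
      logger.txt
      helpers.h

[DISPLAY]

           ┃ FileBrowser      ┃         ┃━
           ┠──────────────────┨─────────┨ 
           ┃> [-] repo/       ┃ort.md   ┃─
           ┃    config.h      ┃─────────┃ 
           ┃    router.go     ┃         ┃ 
           ┃    [+] scripts/  ┃         ┃ 
           ┃    logger.txt    ┃st"      ┃ 
           ┃    helpers.h     ┃30       ┃ 
           ┃                  ┃         ┃ 
           ┃                  ┃         ┃ 
           ┃                  ┃         ┃ 
           ┃                  ┃         ┃━
           ┃                  ┃         ┃ 
           ┃                  ┃         ┃ 


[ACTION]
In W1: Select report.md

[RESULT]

           ┃ FileBrowser      ┃         ┃━
           ┠──────────────────┨─────────┨ 
           ┃> [-] repo/       ┃ort.md]  ┃─
           ┃    config.h      ┃─────────┃ 
           ┃    router.go     ┃ements da┃ 
           ┃    [+] scripts/  ┃ incoming┃ 
           ┃    logger.txt    ┃es incomi┃ 
           ┃    helpers.h     ┃es config┃ 
           ┃                  ┃onitors c┃ 
           ┃                  ┃dles queu┃ 
           ┃                  ┃timizes i┃ 
           ┃                  ┃ins threa┃━
           ┃                  ┃yzes user┃ 
           ┃                  ┃nalyzes d┃ 


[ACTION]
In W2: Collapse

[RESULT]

           ┃ FileBrowser      ┃         ┃━
           ┠──────────────────┨─────────┨ 
           ┃> [+] repo/       ┃ort.md]  ┃─
           ┃                  ┃─────────┃ 
           ┃                  ┃ements da┃ 
           ┃                  ┃ incoming┃ 
           ┃                  ┃es incomi┃ 
           ┃                  ┃es config┃ 
           ┃                  ┃onitors c┃ 
           ┃                  ┃dles queu┃ 
           ┃                  ┃timizes i┃ 
           ┃                  ┃ins threa┃━
           ┃                  ┃yzes user┃ 
           ┃                  ┃nalyzes d┃ 


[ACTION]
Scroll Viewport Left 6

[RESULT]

                 ┃ FileBrowser      ┃     
                 ┠──────────────────┨─────
                 ┃> [+] repo/       ┃ort.m
                 ┃                  ┃─────
                 ┃                  ┃ement
                 ┃                  ┃ inco
                 ┃                  ┃es in
                 ┃                  ┃es co
                 ┃                  ┃onito
                 ┃                  ┃dles 
                 ┃                  ┃timiz
                 ┃                  ┃ins t
                 ┃                  ┃yzes 
                 ┃                  ┃nalyz


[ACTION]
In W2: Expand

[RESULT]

                 ┃ FileBrowser      ┃     
                 ┠──────────────────┨─────
                 ┃> [-] repo/       ┃ort.m
                 ┃    config.h      ┃─────
                 ┃    router.go     ┃ement
                 ┃    [+] scripts/  ┃ inco
                 ┃    logger.txt    ┃es in
                 ┃    helpers.h     ┃es co
                 ┃                  ┃onito
                 ┃                  ┃dles 
                 ┃                  ┃timiz
                 ┃                  ┃ins t
                 ┃                  ┃yzes 
                 ┃                  ┃nalyz


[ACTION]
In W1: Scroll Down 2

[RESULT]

                 ┃ FileBrowser      ┃     
                 ┠──────────────────┨─────
                 ┃> [-] repo/       ┃ort.m
                 ┃    config.h      ┃─────
                 ┃    router.go     ┃es in
                 ┃    [+] scripts/  ┃es co
                 ┃    logger.txt    ┃onito
                 ┃    helpers.h     ┃dles 
                 ┃                  ┃timiz
                 ┃                  ┃ins t
                 ┃                  ┃yzes 
                 ┃                  ┃nalyz
                 ┃                  ┃     
                 ┃                  ┃     


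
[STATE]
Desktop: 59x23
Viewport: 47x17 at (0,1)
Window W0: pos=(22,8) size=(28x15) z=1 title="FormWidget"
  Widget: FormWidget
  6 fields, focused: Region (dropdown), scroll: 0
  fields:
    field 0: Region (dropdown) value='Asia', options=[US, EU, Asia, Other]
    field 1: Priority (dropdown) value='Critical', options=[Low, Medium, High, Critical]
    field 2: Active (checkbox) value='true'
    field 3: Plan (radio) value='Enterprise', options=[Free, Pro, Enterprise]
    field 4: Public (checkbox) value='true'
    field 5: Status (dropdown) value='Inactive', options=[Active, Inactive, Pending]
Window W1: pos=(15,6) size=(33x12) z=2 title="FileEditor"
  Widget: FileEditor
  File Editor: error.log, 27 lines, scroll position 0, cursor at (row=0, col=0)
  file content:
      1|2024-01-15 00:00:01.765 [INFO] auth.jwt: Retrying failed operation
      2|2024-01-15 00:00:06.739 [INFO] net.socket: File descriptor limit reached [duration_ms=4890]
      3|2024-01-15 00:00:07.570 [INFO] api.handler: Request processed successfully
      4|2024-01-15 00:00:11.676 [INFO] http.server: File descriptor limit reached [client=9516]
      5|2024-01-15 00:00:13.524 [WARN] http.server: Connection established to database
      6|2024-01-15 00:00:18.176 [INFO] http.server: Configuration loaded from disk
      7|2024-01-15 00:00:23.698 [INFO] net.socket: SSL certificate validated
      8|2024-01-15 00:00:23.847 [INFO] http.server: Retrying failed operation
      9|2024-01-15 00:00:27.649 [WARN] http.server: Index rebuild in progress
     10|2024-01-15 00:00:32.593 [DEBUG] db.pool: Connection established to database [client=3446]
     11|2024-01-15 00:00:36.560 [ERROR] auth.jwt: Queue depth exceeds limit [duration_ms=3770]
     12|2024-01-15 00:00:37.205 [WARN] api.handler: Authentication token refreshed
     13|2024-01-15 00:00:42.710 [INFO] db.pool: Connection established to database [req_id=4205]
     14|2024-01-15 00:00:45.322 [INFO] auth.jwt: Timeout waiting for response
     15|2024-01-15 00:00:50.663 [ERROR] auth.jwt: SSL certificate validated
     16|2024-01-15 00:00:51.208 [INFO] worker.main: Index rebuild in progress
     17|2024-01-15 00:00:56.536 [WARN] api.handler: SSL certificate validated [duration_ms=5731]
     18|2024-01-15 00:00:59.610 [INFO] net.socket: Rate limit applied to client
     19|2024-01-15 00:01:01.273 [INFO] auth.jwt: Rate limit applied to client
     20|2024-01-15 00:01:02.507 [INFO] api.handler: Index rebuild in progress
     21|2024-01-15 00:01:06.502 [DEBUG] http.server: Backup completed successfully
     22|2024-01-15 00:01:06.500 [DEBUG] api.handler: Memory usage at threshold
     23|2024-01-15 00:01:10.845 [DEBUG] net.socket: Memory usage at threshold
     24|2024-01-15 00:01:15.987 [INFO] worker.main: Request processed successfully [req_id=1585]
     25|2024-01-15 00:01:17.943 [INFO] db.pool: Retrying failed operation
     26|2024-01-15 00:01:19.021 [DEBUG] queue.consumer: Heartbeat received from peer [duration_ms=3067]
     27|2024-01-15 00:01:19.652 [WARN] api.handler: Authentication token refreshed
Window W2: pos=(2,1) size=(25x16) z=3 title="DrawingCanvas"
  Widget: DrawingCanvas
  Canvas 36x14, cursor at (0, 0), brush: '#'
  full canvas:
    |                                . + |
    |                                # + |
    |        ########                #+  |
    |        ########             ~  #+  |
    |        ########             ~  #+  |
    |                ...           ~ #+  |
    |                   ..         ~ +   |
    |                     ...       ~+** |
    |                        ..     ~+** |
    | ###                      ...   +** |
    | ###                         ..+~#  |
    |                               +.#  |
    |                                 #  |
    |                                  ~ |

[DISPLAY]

  ┏━━━━━━━━━━━━━━━━━━━━━━━┓                    
  ┃ DrawingCanvas         ┃                    
  ┠───────────────────────┨                    
  ┃+                      ┃                    
  ┃                       ┃                    
  ┃        ########       ┃━━━━━━━━━━━━━━━━━━━━
  ┃        ########       ┃                    
  ┃        ########       ┃────────────────────
  ┃                ...    ┃00:00:01.765 [INFO]▲
  ┃                   ..  ┃00:00:06.739 [INFO]█
  ┃                     ..┃00:00:07.570 [INFO]░
  ┃                       ┃00:00:11.676 [INFO]░
  ┃ ###                   ┃00:00:13.524 [WARN]░
  ┃ ###                   ┃00:00:18.176 [INFO]░
  ┃                       ┃00:00:23.698 [INFO]░
  ┗━━━━━━━━━━━━━━━━━━━━━━━┛00:00:23.847 [INFO]▼
               ┗━━━━━━━━━━━━━━━━━━━━━━━━━━━━━━━


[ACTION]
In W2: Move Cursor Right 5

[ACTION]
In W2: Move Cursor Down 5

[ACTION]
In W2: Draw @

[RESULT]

  ┏━━━━━━━━━━━━━━━━━━━━━━━┓                    
  ┃ DrawingCanvas         ┃                    
  ┠───────────────────────┨                    
  ┃                       ┃                    
  ┃                       ┃                    
  ┃        ########       ┃━━━━━━━━━━━━━━━━━━━━
  ┃        ########       ┃                    
  ┃        ########       ┃────────────────────
  ┃     @          ...    ┃00:00:01.765 [INFO]▲
  ┃                   ..  ┃00:00:06.739 [INFO]█
  ┃                     ..┃00:00:07.570 [INFO]░
  ┃                       ┃00:00:11.676 [INFO]░
  ┃ ###                   ┃00:00:13.524 [WARN]░
  ┃ ###                   ┃00:00:18.176 [INFO]░
  ┃                       ┃00:00:23.698 [INFO]░
  ┗━━━━━━━━━━━━━━━━━━━━━━━┛00:00:23.847 [INFO]▼
               ┗━━━━━━━━━━━━━━━━━━━━━━━━━━━━━━━


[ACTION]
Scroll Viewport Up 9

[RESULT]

                                               
  ┏━━━━━━━━━━━━━━━━━━━━━━━┓                    
  ┃ DrawingCanvas         ┃                    
  ┠───────────────────────┨                    
  ┃                       ┃                    
  ┃                       ┃                    
  ┃        ########       ┃━━━━━━━━━━━━━━━━━━━━
  ┃        ########       ┃                    
  ┃        ########       ┃────────────────────
  ┃     @          ...    ┃00:00:01.765 [INFO]▲
  ┃                   ..  ┃00:00:06.739 [INFO]█
  ┃                     ..┃00:00:07.570 [INFO]░
  ┃                       ┃00:00:11.676 [INFO]░
  ┃ ###                   ┃00:00:13.524 [WARN]░
  ┃ ###                   ┃00:00:18.176 [INFO]░
  ┃                       ┃00:00:23.698 [INFO]░
  ┗━━━━━━━━━━━━━━━━━━━━━━━┛00:00:23.847 [INFO]▼


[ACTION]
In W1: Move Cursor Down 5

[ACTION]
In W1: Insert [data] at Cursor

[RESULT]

                                               
  ┏━━━━━━━━━━━━━━━━━━━━━━━┓                    
  ┃ DrawingCanvas         ┃                    
  ┠───────────────────────┨                    
  ┃                       ┃                    
  ┃                       ┃                    
  ┃        ########       ┃━━━━━━━━━━━━━━━━━━━━
  ┃        ########       ┃                    
  ┃        ########       ┃────────────────────
  ┃     @          ...    ┃00:00:01.765 [INFO]▲
  ┃                   ..  ┃00:00:06.739 [INFO]█
  ┃                     ..┃00:00:07.570 [INFO]░
  ┃                       ┃00:00:11.676 [INFO]░
  ┃ ###                   ┃00:00:13.524 [WARN]░
  ┃ ###                   ┃-15 00:00:18.176 [I░
  ┃                       ┃00:00:23.698 [INFO]░
  ┗━━━━━━━━━━━━━━━━━━━━━━━┛00:00:23.847 [INFO]▼


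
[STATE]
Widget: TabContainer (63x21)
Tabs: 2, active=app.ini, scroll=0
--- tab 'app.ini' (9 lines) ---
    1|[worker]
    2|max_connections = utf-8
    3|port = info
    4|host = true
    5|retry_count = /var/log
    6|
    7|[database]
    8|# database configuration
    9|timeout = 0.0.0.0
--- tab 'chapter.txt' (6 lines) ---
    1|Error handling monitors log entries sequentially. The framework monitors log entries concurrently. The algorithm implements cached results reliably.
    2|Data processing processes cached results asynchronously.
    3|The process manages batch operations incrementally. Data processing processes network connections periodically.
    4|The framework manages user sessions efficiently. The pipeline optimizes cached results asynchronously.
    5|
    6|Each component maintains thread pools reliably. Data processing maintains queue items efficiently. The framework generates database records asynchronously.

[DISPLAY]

[app.ini]│ chapter.txt                                         
───────────────────────────────────────────────────────────────
[worker]                                                       
max_connections = utf-8                                        
port = info                                                    
host = true                                                    
retry_count = /var/log                                         
                                                               
[database]                                                     
# database configuration                                       
timeout = 0.0.0.0                                              
                                                               
                                                               
                                                               
                                                               
                                                               
                                                               
                                                               
                                                               
                                                               
                                                               


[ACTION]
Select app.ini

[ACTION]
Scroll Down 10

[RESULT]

[app.ini]│ chapter.txt                                         
───────────────────────────────────────────────────────────────
timeout = 0.0.0.0                                              
                                                               
                                                               
                                                               
                                                               
                                                               
                                                               
                                                               
                                                               
                                                               
                                                               
                                                               
                                                               
                                                               
                                                               
                                                               
                                                               
                                                               
                                                               


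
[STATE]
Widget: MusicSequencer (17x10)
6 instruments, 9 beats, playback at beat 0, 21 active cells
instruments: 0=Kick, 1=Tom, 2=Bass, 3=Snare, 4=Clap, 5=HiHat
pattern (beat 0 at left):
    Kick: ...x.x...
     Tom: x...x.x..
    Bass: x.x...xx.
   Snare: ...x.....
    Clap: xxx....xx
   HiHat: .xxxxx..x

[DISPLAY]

      ▼12345678  
  Kick···█·█···  
   Tom█···█·█··  
  Bass█·█···██·  
 Snare···█·····  
  Clap███····██  
 HiHat·█████··█  
                 
                 
                 


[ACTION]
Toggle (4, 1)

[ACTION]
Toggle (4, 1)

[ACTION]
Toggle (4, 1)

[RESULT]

      ▼12345678  
  Kick···█·█···  
   Tom█···█·█··  
  Bass█·█···██·  
 Snare···█·····  
  Clap█·█····██  
 HiHat·█████··█  
                 
                 
                 


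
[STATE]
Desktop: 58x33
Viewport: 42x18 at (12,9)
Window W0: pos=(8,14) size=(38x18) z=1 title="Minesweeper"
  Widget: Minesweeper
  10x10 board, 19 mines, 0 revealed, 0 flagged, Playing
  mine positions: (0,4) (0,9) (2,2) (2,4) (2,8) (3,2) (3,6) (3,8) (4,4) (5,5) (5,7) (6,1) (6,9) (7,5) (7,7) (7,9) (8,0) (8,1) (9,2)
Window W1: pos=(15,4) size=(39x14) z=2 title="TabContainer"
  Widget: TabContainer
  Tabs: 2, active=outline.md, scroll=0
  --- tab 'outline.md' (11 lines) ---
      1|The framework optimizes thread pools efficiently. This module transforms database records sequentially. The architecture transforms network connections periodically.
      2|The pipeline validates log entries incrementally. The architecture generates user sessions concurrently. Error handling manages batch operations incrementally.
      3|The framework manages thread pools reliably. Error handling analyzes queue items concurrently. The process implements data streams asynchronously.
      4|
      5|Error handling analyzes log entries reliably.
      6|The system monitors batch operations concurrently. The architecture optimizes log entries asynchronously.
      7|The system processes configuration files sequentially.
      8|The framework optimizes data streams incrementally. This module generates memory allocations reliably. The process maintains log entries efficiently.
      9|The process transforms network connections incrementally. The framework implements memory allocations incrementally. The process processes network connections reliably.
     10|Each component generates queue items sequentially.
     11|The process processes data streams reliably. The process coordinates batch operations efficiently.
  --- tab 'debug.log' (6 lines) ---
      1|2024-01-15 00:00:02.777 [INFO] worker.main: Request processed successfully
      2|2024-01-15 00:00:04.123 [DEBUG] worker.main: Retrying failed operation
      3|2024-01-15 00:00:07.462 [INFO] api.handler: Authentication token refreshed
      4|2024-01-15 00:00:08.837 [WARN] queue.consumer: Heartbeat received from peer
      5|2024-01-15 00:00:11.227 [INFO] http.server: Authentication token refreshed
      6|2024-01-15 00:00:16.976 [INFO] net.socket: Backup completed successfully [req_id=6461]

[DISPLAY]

   ┃The framework optimizes thread pools ┃
   ┃The pipeline validates log entries in┃
   ┃The framework manages thread pools re┃
   ┃                                     ┃
   ┃Error handling analyzes log entries r┃
━━━┃The system monitors batch operations ┃
nes┃The system processes configuration fi┃
───┃The framework optimizes data streams ┃
■■■┗━━━━━━━━━━━━━━━━━━━━━━━━━━━━━━━━━━━━━┛
■■■■■■■                          ┃        
■■■■■■■                          ┃        
■■■■■■■                          ┃        
■■■■■■■                          ┃        
■■■■■■■                          ┃        
■■■■■■■                          ┃        
■■■■■■■                          ┃        
■■■■■■■                          ┃        
■■■■■■■                          ┃        


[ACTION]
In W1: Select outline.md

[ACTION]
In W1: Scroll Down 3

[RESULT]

   ┃                                     ┃
   ┃Error handling analyzes log entries r┃
   ┃The system monitors batch operations ┃
   ┃The system processes configuration fi┃
   ┃The framework optimizes data streams ┃
━━━┃The process transforms network connec┃
nes┃Each component generates queue items ┃
───┃The process processes data streams re┃
■■■┗━━━━━━━━━━━━━━━━━━━━━━━━━━━━━━━━━━━━━┛
■■■■■■■                          ┃        
■■■■■■■                          ┃        
■■■■■■■                          ┃        
■■■■■■■                          ┃        
■■■■■■■                          ┃        
■■■■■■■                          ┃        
■■■■■■■                          ┃        
■■■■■■■                          ┃        
■■■■■■■                          ┃        


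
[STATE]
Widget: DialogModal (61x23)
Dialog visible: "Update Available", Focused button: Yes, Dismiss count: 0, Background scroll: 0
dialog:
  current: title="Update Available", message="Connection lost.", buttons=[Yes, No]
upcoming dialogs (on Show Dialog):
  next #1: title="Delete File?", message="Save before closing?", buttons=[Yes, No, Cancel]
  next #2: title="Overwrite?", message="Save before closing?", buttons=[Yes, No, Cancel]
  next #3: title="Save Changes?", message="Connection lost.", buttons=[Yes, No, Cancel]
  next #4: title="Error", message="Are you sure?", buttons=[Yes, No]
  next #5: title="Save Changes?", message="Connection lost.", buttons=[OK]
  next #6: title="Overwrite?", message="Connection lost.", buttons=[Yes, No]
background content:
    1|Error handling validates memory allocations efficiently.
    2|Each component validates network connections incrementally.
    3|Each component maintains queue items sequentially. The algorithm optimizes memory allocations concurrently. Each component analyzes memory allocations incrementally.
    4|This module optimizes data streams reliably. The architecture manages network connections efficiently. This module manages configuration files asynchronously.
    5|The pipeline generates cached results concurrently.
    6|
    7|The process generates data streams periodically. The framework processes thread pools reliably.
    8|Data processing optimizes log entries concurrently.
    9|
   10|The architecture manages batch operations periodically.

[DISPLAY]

Error handling validates memory allocations efficiently.     
Each component validates network connections incrementally.  
Each component maintains queue items sequentially. The algori
This module optimizes data streams reliably. The architecture
The pipeline generates cached results concurrently.          
                                                             
The process generates data streams periodically. The framewor
Data processing optimizes log entries concurrently.          
                                                             
The architecture man┌──────────────────┐s periodically.      
                    │ Update Available │                     
                    │ Connection lost. │                     
                    │    [Yes]  No     │                     
                    └──────────────────┘                     
                                                             
                                                             
                                                             
                                                             
                                                             
                                                             
                                                             
                                                             
                                                             


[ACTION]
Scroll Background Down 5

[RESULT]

                                                             
The process generates data streams periodically. The framewor
Data processing optimizes log entries concurrently.          
                                                             
The architecture manages batch operations periodically.      
                                                             
                                                             
                                                             
                                                             
                    ┌──────────────────┐                     
                    │ Update Available │                     
                    │ Connection lost. │                     
                    │    [Yes]  No     │                     
                    └──────────────────┘                     
                                                             
                                                             
                                                             
                                                             
                                                             
                                                             
                                                             
                                                             
                                                             


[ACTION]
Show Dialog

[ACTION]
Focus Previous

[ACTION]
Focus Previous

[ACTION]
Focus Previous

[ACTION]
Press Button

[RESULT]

                                                             
The process generates data streams periodically. The framewor
Data processing optimizes log entries concurrently.          
                                                             
The architecture manages batch operations periodically.      
                                                             
                                                             
                                                             
                                                             
                                                             
                                                             
                                                             
                                                             
                                                             
                                                             
                                                             
                                                             
                                                             
                                                             
                                                             
                                                             
                                                             
                                                             


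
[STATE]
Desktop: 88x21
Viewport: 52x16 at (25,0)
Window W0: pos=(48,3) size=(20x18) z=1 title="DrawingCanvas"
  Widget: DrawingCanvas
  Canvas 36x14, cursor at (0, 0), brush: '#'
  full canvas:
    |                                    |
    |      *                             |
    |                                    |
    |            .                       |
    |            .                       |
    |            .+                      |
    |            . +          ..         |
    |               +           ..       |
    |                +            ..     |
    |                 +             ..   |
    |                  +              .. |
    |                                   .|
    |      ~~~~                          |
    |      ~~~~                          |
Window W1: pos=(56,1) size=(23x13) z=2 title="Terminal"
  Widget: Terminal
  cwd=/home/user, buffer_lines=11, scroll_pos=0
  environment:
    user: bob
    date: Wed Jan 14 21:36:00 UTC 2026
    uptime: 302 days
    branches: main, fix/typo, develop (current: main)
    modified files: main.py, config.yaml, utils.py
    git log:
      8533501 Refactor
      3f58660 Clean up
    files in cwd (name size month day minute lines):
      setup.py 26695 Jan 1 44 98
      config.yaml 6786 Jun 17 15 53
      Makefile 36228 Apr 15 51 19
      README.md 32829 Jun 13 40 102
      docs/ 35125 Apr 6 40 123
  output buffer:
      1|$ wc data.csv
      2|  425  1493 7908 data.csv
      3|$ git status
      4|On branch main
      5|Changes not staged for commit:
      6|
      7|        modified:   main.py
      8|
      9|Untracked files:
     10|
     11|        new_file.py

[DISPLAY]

                                                    
                               ┏━━━━━━━━━━━━━━━━━━━━
                               ┃ Terminal           
                       ┏━━━━━━━┠────────────────────
                       ┃ Drawin┃$ wc data.csv       
                       ┠───────┃  425  1493 7908 dat
                       ┃+      ┃$ git status        
                       ┃      *┃On branch main      
                       ┃       ┃Changes not staged f
                       ┃       ┃                    
                       ┃       ┃        modified:   
                       ┃       ┃                    
                       ┃       ┃Untracked files:    
                       ┃       ┗━━━━━━━━━━━━━━━━━━━━
                       ┃                + ┃         
                       ┃                 +┃         


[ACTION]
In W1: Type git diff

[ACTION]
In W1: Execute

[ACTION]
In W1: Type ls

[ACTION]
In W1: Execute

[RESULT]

                                                    
                               ┏━━━━━━━━━━━━━━━━━━━━
                               ┃ Terminal           
                       ┏━━━━━━━┠────────────────────
                       ┃ Drawin┃diff --git a/main.py
                       ┠───────┃--- a/main.py       
                       ┃+      ┃+++ b/main.py       
                       ┃      *┃@@ -1,3 +1,4 @@     
                       ┃       ┃+# updated          
                       ┃       ┃ import sys         
                       ┃       ┃$ ls                
                       ┃       ┃setup.py  config.yam
                       ┃       ┃$ █                 
                       ┃       ┗━━━━━━━━━━━━━━━━━━━━
                       ┃                + ┃         
                       ┃                 +┃         


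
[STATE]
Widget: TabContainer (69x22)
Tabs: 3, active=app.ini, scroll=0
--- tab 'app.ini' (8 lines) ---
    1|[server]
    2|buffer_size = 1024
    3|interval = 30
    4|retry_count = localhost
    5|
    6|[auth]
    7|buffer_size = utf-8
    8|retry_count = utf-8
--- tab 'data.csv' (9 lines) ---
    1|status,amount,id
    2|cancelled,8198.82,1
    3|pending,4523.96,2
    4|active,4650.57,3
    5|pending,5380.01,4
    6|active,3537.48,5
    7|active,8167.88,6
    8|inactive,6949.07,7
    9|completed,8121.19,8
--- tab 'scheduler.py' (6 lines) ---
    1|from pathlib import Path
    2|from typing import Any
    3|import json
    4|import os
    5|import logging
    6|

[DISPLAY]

[app.ini]│ data.csv │ scheduler.py                                   
─────────────────────────────────────────────────────────────────────
[server]                                                             
buffer_size = 1024                                                   
interval = 30                                                        
retry_count = localhost                                              
                                                                     
[auth]                                                               
buffer_size = utf-8                                                  
retry_count = utf-8                                                  
                                                                     
                                                                     
                                                                     
                                                                     
                                                                     
                                                                     
                                                                     
                                                                     
                                                                     
                                                                     
                                                                     
                                                                     


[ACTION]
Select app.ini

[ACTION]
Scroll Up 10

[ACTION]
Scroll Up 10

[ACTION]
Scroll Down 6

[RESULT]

[app.ini]│ data.csv │ scheduler.py                                   
─────────────────────────────────────────────────────────────────────
buffer_size = utf-8                                                  
retry_count = utf-8                                                  
                                                                     
                                                                     
                                                                     
                                                                     
                                                                     
                                                                     
                                                                     
                                                                     
                                                                     
                                                                     
                                                                     
                                                                     
                                                                     
                                                                     
                                                                     
                                                                     
                                                                     
                                                                     


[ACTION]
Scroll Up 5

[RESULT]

[app.ini]│ data.csv │ scheduler.py                                   
─────────────────────────────────────────────────────────────────────
buffer_size = 1024                                                   
interval = 30                                                        
retry_count = localhost                                              
                                                                     
[auth]                                                               
buffer_size = utf-8                                                  
retry_count = utf-8                                                  
                                                                     
                                                                     
                                                                     
                                                                     
                                                                     
                                                                     
                                                                     
                                                                     
                                                                     
                                                                     
                                                                     
                                                                     
                                                                     
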